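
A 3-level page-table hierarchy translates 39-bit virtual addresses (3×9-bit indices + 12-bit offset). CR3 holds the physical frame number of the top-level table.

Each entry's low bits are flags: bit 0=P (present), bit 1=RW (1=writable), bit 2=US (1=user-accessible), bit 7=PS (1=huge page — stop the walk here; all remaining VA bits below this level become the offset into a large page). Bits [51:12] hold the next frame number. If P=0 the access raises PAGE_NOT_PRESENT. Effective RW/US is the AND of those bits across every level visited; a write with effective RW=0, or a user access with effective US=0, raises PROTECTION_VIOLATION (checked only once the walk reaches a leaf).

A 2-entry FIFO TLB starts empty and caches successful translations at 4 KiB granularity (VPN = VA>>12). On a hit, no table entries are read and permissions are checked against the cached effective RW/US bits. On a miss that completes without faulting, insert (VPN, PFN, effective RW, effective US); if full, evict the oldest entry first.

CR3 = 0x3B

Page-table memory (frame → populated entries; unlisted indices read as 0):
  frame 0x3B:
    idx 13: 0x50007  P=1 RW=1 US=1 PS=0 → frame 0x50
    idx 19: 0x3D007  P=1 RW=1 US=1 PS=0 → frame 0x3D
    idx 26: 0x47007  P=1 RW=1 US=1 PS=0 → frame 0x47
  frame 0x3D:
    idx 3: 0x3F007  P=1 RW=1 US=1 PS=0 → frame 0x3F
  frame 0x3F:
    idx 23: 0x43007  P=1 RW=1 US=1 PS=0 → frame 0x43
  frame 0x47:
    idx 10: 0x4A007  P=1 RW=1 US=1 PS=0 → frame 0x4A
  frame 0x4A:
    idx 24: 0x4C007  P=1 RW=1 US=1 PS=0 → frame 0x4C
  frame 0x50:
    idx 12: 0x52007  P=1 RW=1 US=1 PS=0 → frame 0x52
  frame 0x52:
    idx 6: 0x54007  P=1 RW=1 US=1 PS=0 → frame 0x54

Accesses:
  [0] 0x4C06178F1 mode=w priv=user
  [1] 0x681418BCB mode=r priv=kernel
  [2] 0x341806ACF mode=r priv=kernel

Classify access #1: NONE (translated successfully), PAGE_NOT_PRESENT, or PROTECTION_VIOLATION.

Walk each access:
#0 VA=0x4C06178F1 (w,user):
  [0] read 0x3B idx=19: raw=0x3D007 flags P=1 W=1 U=1 S=0
  [1] read 0x3D idx=3: raw=0x3F007 flags P=1 W=1 U=1 S=0
  [2] read 0x3F idx=23: raw=0x43007 flags P=1 W=1 U=1 S=0
  → PA=0x438F1  (3 entries read)
#1 VA=0x681418BCB (r,kernel):
  [0] read 0x3B idx=26: raw=0x47007 flags P=1 W=1 U=1 S=0
  [1] read 0x47 idx=10: raw=0x4A007 flags P=1 W=1 U=1 S=0
  [2] read 0x4A idx=24: raw=0x4C007 flags P=1 W=1 U=1 S=0
  → PA=0x4CBCB  (3 entries read)
#2 VA=0x341806ACF (r,kernel):
  [0] read 0x3B idx=13: raw=0x50007 flags P=1 W=1 U=1 S=0
  [1] read 0x50 idx=12: raw=0x52007 flags P=1 W=1 U=1 S=0
  [2] read 0x52 idx=6: raw=0x54007 flags P=1 W=1 U=1 S=0
  → PA=0x54ACF  (3 entries read)

Access #1 fault: NONE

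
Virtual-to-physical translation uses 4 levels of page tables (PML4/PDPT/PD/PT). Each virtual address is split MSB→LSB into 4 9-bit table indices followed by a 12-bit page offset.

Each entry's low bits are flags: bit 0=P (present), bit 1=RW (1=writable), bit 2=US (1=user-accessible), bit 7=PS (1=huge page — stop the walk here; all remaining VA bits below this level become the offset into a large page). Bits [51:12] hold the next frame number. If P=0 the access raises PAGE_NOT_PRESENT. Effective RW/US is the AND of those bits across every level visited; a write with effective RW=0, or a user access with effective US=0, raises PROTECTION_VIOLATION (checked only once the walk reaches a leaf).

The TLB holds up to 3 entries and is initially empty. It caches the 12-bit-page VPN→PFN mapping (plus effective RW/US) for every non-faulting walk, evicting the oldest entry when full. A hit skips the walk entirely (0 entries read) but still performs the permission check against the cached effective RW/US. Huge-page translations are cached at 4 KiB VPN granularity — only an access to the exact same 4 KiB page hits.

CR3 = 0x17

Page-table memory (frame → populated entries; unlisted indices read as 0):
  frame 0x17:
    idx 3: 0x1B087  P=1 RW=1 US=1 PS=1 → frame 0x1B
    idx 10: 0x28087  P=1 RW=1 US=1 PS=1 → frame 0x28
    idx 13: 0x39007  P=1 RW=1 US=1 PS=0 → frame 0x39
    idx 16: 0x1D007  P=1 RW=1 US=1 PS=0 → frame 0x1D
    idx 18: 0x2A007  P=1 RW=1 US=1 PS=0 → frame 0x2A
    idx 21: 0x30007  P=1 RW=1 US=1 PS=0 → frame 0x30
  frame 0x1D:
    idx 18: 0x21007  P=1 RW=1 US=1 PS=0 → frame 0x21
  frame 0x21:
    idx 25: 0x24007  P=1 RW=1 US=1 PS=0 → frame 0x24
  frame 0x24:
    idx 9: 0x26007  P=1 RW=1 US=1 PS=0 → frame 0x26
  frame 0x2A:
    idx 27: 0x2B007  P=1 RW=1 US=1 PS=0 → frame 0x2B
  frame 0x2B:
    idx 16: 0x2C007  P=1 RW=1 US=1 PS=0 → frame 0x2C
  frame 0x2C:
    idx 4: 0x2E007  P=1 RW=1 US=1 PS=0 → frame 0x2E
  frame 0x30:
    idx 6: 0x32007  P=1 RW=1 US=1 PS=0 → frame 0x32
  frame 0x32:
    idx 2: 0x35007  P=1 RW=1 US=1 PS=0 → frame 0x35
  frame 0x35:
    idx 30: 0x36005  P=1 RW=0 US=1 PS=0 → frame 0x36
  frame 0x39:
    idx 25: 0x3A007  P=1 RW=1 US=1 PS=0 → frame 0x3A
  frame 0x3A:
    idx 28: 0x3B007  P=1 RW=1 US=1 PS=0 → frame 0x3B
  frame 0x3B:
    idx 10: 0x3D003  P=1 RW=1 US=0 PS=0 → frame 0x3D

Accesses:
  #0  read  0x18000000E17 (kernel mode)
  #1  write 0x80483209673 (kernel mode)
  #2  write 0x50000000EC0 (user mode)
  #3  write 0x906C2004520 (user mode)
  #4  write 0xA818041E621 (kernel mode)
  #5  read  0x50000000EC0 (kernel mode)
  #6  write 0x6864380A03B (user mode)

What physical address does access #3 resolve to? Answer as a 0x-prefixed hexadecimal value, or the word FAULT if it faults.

Walk each access:
#0 VA=0x18000000E17 (r,kernel):
  L0: frame=0x17 idx=3 entry=0x1B087 [P=1 RW=1 US=1 PS=1]
  ⇒ phys 0x1BE17 (huge @L0)  [1 reads]
#1 VA=0x80483209673 (w,kernel):
  L0: frame=0x17 idx=16 entry=0x1D007 [P=1 RW=1 US=1 PS=0]
  L1: frame=0x1D idx=18 entry=0x21007 [P=1 RW=1 US=1 PS=0]
  L2: frame=0x21 idx=25 entry=0x24007 [P=1 RW=1 US=1 PS=0]
  L3: frame=0x24 idx=9 entry=0x26007 [P=1 RW=1 US=1 PS=0]
  ⇒ phys 0x26673  [4 reads]
#2 VA=0x50000000EC0 (w,user):
  L0: frame=0x17 idx=10 entry=0x28087 [P=1 RW=1 US=1 PS=1]
  ⇒ phys 0x28EC0 (huge @L0)  [1 reads]
#3 VA=0x906C2004520 (w,user):
  L0: frame=0x17 idx=18 entry=0x2A007 [P=1 RW=1 US=1 PS=0]
  L1: frame=0x2A idx=27 entry=0x2B007 [P=1 RW=1 US=1 PS=0]
  L2: frame=0x2B idx=16 entry=0x2C007 [P=1 RW=1 US=1 PS=0]
  L3: frame=0x2C idx=4 entry=0x2E007 [P=1 RW=1 US=1 PS=0]
  ⇒ phys 0x2E520  [4 reads]
#4 VA=0xA818041E621 (w,kernel):
  L0: frame=0x17 idx=21 entry=0x30007 [P=1 RW=1 US=1 PS=0]
  L1: frame=0x30 idx=6 entry=0x32007 [P=1 RW=1 US=1 PS=0]
  L2: frame=0x32 idx=2 entry=0x35007 [P=1 RW=1 US=1 PS=0]
  L3: frame=0x35 idx=30 entry=0x36005 [P=1 RW=0 US=1 PS=0]
  ✗ PROTECTION_VIOLATION  [4 reads]
#5 VA=0x50000000EC0 (r,kernel):
  TLB hit vpn=0x50000000 → PA=0x28EC0
#6 VA=0x6864380A03B (w,user):
  L0: frame=0x17 idx=13 entry=0x39007 [P=1 RW=1 US=1 PS=0]
  L1: frame=0x39 idx=25 entry=0x3A007 [P=1 RW=1 US=1 PS=0]
  L2: frame=0x3A idx=28 entry=0x3B007 [P=1 RW=1 US=1 PS=0]
  L3: frame=0x3B idx=10 entry=0x3D003 [P=1 RW=1 US=0 PS=0]
  ✗ PROTECTION_VIOLATION  [4 reads]

Access #3 PA: 0x2E520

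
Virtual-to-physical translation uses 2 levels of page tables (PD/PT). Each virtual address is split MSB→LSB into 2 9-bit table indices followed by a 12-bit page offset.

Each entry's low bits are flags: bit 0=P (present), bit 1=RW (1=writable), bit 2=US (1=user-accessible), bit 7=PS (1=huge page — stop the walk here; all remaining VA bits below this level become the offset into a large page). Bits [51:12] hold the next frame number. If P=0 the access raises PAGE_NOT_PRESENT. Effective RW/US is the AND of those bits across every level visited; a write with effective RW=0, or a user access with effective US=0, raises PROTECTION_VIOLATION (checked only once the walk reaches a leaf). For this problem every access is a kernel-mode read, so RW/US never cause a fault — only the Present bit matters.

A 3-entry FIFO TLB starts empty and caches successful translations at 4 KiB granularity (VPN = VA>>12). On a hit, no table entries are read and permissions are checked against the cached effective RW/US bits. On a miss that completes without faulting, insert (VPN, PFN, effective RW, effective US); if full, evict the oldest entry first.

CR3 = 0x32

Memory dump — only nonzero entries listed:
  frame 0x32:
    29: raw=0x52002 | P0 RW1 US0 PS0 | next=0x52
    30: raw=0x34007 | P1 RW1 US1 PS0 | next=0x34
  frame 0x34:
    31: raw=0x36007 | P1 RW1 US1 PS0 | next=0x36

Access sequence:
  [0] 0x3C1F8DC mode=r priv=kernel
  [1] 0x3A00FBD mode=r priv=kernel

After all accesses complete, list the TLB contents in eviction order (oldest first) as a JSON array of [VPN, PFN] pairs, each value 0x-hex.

Per-access translation:
#0 VA=0x3C1F8DC (r,kernel):
  lvl0: tbl 0x32, slot 30 ⇒ 0x34007 (P1/RW1/US1/PS0)
  lvl1: tbl 0x34, slot 31 ⇒ 0x36007 (P1/RW1/US1/PS0)
  → PA=0x368DC  (2 entries read)
#1 VA=0x3A00FBD (r,kernel):
  lvl0: tbl 0x32, slot 29 ⇒ 0x52002 (P0/RW1/US0/PS0)
  ⇒ fault: PAGE_NOT_PRESENT  — 1 lookups

TLB: [["0x3C1F", "0x36"]]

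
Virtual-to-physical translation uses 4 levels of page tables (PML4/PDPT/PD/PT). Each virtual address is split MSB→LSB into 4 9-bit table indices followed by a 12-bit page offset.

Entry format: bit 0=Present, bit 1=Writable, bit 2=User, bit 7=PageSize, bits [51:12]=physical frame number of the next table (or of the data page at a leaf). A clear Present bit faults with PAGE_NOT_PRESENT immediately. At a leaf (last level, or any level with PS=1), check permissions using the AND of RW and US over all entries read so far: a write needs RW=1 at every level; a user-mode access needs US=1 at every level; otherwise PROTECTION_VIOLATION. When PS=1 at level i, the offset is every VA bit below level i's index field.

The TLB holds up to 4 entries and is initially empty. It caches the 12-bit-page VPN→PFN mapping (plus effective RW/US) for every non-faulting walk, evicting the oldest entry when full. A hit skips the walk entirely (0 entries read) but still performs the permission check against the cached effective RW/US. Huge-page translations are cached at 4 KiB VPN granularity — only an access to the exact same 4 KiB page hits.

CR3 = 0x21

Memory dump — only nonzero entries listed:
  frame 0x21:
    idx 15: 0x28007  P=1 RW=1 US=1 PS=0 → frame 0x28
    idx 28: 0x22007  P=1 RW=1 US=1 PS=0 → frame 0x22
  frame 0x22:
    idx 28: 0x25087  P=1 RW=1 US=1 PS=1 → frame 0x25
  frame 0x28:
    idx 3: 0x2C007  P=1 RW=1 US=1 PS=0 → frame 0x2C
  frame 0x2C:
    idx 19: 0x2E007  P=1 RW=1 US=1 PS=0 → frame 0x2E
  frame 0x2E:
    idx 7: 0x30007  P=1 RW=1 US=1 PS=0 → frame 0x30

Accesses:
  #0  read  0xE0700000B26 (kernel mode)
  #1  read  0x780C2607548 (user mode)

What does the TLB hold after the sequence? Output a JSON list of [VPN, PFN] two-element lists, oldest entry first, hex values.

Per-access translation:
#0 VA=0xE0700000B26 (r,kernel):
  L0: frame=0x21 idx=28 entry=0x22007 [P=1 RW=1 US=1 PS=0]
  L1: frame=0x22 idx=28 entry=0x25087 [P=1 RW=1 US=1 PS=1]
  ✓ 0x25B26 (huge @L1)  — 2 lookups
#1 VA=0x780C2607548 (r,user):
  L0: frame=0x21 idx=15 entry=0x28007 [P=1 RW=1 US=1 PS=0]
  L1: frame=0x28 idx=3 entry=0x2C007 [P=1 RW=1 US=1 PS=0]
  L2: frame=0x2C idx=19 entry=0x2E007 [P=1 RW=1 US=1 PS=0]
  L3: frame=0x2E idx=7 entry=0x30007 [P=1 RW=1 US=1 PS=0]
  ✓ 0x30548  — 4 lookups

TLB: [["0xE0700000", "0x25"], ["0x780C2607", "0x30"]]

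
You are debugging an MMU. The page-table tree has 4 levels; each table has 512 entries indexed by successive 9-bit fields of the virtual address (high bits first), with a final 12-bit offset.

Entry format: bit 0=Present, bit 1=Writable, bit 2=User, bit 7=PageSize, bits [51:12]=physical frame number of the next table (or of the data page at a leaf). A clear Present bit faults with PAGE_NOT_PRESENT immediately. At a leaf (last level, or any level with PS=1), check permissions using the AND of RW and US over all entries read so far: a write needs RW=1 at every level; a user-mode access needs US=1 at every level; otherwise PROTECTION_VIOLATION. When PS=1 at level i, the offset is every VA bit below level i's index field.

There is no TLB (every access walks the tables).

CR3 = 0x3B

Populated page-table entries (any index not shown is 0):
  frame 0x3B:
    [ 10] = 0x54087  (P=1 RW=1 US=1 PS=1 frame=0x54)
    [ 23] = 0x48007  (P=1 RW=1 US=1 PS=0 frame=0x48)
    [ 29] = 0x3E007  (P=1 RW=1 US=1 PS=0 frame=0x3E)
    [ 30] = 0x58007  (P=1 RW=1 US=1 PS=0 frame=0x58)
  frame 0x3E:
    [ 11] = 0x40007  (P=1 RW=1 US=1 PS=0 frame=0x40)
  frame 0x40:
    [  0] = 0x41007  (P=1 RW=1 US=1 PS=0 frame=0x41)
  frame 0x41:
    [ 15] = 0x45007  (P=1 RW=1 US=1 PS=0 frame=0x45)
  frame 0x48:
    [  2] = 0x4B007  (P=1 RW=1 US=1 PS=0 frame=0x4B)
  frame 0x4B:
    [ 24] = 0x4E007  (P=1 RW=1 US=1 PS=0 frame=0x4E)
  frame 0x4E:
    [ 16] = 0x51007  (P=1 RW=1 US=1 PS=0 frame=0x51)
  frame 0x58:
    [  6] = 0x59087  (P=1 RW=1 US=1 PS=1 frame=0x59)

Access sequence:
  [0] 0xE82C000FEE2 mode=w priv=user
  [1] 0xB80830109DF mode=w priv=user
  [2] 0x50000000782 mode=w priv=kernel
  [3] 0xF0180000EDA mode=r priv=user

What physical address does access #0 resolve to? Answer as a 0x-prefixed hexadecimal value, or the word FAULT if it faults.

Per-access translation:
#0 VA=0xE82C000FEE2 (w,user):
  L0: frame=0x3B idx=29 entry=0x3E007 [P=1 RW=1 US=1 PS=0]
  L1: frame=0x3E idx=11 entry=0x40007 [P=1 RW=1 US=1 PS=0]
  L2: frame=0x40 idx=0 entry=0x41007 [P=1 RW=1 US=1 PS=0]
  L3: frame=0x41 idx=15 entry=0x45007 [P=1 RW=1 US=1 PS=0]
  ✓ 0x45EE2  — 4 lookups
#1 VA=0xB80830109DF (w,user):
  L0: frame=0x3B idx=23 entry=0x48007 [P=1 RW=1 US=1 PS=0]
  L1: frame=0x48 idx=2 entry=0x4B007 [P=1 RW=1 US=1 PS=0]
  L2: frame=0x4B idx=24 entry=0x4E007 [P=1 RW=1 US=1 PS=0]
  L3: frame=0x4E idx=16 entry=0x51007 [P=1 RW=1 US=1 PS=0]
  ✓ 0x519DF  — 4 lookups
#2 VA=0x50000000782 (w,kernel):
  L0: frame=0x3B idx=10 entry=0x54087 [P=1 RW=1 US=1 PS=1]
  ✓ 0x54782 (huge @L0)  — 1 lookups
#3 VA=0xF0180000EDA (r,user):
  L0: frame=0x3B idx=30 entry=0x58007 [P=1 RW=1 US=1 PS=0]
  L1: frame=0x58 idx=6 entry=0x59087 [P=1 RW=1 US=1 PS=1]
  ✓ 0x59EDA (huge @L1)  — 2 lookups

Access #0 PA: 0x45EE2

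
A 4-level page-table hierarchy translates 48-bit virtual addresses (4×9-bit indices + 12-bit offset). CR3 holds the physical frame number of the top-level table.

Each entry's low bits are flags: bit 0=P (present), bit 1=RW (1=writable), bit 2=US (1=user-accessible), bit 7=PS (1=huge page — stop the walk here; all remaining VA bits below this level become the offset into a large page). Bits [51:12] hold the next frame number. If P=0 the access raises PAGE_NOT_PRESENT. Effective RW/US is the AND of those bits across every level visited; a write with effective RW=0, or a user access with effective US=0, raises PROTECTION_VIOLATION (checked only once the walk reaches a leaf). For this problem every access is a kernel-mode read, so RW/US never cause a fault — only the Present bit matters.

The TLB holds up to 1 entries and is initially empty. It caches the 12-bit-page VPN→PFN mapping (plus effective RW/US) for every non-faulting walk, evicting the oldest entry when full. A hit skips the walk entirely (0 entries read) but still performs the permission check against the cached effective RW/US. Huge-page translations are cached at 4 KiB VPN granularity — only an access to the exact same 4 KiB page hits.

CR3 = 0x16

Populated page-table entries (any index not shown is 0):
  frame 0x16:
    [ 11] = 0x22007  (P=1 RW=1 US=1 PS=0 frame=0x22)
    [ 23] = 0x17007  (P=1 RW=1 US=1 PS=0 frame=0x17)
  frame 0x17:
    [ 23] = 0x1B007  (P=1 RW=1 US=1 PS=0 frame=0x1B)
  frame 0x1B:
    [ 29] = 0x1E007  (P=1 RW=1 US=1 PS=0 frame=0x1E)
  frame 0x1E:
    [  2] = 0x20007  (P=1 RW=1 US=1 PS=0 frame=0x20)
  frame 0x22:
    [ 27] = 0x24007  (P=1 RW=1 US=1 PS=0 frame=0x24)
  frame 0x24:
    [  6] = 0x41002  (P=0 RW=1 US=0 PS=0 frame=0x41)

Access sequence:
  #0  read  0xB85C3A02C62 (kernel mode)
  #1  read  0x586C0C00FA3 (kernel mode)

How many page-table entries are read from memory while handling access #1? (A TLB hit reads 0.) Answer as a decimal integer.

Walk each access:
#0 VA=0xB85C3A02C62 (r,kernel):
  L0: frame=0x16 idx=23 entry=0x17007 [P=1 RW=1 US=1 PS=0]
  L1: frame=0x17 idx=23 entry=0x1B007 [P=1 RW=1 US=1 PS=0]
  L2: frame=0x1B idx=29 entry=0x1E007 [P=1 RW=1 US=1 PS=0]
  L3: frame=0x1E idx=2 entry=0x20007 [P=1 RW=1 US=1 PS=0]
  ⇒ phys 0x20C62  [4 reads]
#1 VA=0x586C0C00FA3 (r,kernel):
  L0: frame=0x16 idx=11 entry=0x22007 [P=1 RW=1 US=1 PS=0]
  L1: frame=0x22 idx=27 entry=0x24007 [P=1 RW=1 US=1 PS=0]
  L2: frame=0x24 idx=6 entry=0x41002 [P=0 RW=1 US=0 PS=0]
  ✗ PAGE_NOT_PRESENT  [3 reads]

Entries read for #1: 3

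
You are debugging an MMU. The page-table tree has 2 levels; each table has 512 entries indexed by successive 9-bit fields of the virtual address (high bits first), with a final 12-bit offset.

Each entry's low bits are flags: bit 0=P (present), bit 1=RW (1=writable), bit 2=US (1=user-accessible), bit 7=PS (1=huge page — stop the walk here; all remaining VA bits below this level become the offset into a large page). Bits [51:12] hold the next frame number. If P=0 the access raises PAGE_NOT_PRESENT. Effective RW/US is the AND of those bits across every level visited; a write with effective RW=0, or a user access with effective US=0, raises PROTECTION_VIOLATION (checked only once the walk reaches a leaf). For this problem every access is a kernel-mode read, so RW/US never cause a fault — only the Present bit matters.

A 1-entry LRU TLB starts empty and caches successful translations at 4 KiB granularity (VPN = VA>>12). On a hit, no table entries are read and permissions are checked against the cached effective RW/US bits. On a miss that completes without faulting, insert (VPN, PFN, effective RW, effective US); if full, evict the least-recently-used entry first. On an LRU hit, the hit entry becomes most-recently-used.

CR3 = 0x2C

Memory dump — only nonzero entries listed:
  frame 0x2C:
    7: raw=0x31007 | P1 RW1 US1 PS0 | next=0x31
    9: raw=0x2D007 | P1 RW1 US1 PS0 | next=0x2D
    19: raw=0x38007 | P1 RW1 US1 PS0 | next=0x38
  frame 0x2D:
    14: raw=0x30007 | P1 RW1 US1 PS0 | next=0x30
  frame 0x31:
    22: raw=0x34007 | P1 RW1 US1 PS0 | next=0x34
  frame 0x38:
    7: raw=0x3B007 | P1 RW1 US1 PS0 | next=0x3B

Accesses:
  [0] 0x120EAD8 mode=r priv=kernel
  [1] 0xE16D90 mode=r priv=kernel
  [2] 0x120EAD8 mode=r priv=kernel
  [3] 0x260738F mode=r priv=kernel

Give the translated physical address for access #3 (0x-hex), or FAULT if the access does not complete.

Per-access translation:
#0 VA=0x120EAD8 (r,kernel):
  L0: frame=0x2C idx=9 entry=0x2D007 [P=1 RW=1 US=1 PS=0]
  L1: frame=0x2D idx=14 entry=0x30007 [P=1 RW=1 US=1 PS=0]
  ⇒ phys 0x30AD8  [2 reads]
#1 VA=0xE16D90 (r,kernel):
  L0: frame=0x2C idx=7 entry=0x31007 [P=1 RW=1 US=1 PS=0]
  L1: frame=0x31 idx=22 entry=0x34007 [P=1 RW=1 US=1 PS=0]
  ⇒ phys 0x34D90  [2 reads]
#2 VA=0x120EAD8 (r,kernel):
  L0: frame=0x2C idx=9 entry=0x2D007 [P=1 RW=1 US=1 PS=0]
  L1: frame=0x2D idx=14 entry=0x30007 [P=1 RW=1 US=1 PS=0]
  ⇒ phys 0x30AD8  [2 reads]
#3 VA=0x260738F (r,kernel):
  L0: frame=0x2C idx=19 entry=0x38007 [P=1 RW=1 US=1 PS=0]
  L1: frame=0x38 idx=7 entry=0x3B007 [P=1 RW=1 US=1 PS=0]
  ⇒ phys 0x3B38F  [2 reads]

Access #3 PA: 0x3B38F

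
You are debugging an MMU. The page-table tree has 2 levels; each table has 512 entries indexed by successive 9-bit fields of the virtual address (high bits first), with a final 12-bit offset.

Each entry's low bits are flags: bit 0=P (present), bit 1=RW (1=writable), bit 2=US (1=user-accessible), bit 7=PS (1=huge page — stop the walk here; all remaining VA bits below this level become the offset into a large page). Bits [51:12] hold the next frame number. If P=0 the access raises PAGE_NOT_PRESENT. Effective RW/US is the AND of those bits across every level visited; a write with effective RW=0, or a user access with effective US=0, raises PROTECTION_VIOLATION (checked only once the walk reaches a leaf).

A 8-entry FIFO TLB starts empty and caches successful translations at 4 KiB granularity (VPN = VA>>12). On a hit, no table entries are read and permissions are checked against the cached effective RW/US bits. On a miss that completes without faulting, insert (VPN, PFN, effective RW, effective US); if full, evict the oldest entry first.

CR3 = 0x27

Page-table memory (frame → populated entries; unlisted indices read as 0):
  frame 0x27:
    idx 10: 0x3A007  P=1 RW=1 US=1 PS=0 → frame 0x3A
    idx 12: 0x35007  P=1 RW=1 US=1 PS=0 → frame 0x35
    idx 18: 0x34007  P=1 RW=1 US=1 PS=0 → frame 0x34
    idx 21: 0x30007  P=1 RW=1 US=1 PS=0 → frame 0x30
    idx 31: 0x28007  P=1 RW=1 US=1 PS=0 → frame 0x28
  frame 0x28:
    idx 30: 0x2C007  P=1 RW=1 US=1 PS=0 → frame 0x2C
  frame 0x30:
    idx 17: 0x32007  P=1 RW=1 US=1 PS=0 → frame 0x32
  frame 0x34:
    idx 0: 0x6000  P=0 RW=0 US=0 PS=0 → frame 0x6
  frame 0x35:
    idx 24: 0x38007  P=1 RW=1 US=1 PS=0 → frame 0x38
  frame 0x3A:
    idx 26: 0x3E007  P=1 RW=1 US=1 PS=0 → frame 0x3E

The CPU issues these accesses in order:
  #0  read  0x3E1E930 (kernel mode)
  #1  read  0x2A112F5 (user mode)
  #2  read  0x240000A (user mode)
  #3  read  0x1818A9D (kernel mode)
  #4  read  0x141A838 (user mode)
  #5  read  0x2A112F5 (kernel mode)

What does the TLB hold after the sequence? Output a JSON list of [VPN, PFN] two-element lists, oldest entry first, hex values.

Per-access translation:
#0 VA=0x3E1E930 (r,kernel):
  L0: frame=0x27 idx=31 entry=0x28007 [P=1 RW=1 US=1 PS=0]
  L1: frame=0x28 idx=30 entry=0x2C007 [P=1 RW=1 US=1 PS=0]
  ⇒ phys 0x2C930  [2 reads]
#1 VA=0x2A112F5 (r,user):
  L0: frame=0x27 idx=21 entry=0x30007 [P=1 RW=1 US=1 PS=0]
  L1: frame=0x30 idx=17 entry=0x32007 [P=1 RW=1 US=1 PS=0]
  ⇒ phys 0x322F5  [2 reads]
#2 VA=0x240000A (r,user):
  L0: frame=0x27 idx=18 entry=0x34007 [P=1 RW=1 US=1 PS=0]
  L1: frame=0x34 idx=0 entry=0x6000 [P=0 RW=0 US=0 PS=0]
  ✗ PAGE_NOT_PRESENT  [2 reads]
#3 VA=0x1818A9D (r,kernel):
  L0: frame=0x27 idx=12 entry=0x35007 [P=1 RW=1 US=1 PS=0]
  L1: frame=0x35 idx=24 entry=0x38007 [P=1 RW=1 US=1 PS=0]
  ⇒ phys 0x38A9D  [2 reads]
#4 VA=0x141A838 (r,user):
  L0: frame=0x27 idx=10 entry=0x3A007 [P=1 RW=1 US=1 PS=0]
  L1: frame=0x3A idx=26 entry=0x3E007 [P=1 RW=1 US=1 PS=0]
  ⇒ phys 0x3E838  [2 reads]
#5 VA=0x2A112F5 (r,kernel):
  TLB hit vpn=0x2A11 → PA=0x322F5

TLB: [["0x3E1E", "0x2C"], ["0x2A11", "0x32"], ["0x1818", "0x38"], ["0x141A", "0x3E"]]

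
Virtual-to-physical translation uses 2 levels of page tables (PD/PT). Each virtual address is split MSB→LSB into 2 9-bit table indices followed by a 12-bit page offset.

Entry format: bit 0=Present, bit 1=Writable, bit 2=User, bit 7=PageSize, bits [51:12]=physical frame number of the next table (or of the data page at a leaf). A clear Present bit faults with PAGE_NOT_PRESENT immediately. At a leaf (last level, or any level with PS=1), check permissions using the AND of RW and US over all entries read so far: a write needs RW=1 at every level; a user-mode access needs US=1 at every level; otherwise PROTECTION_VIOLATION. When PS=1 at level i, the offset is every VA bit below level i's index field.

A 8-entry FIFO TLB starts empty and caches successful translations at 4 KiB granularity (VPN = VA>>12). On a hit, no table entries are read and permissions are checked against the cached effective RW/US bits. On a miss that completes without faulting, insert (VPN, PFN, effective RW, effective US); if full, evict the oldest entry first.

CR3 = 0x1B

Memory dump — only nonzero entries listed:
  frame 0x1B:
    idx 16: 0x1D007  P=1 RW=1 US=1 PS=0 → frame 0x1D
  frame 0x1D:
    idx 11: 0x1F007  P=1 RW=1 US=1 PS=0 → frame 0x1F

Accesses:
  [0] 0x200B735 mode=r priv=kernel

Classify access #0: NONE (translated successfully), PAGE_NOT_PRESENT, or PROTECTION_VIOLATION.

Walk each access:
#0 VA=0x200B735 (r,kernel):
  L0 @0x1B[16] → 0x1D007  P=1,RW=1,US=1,PS=0
  L1 @0x1D[11] → 0x1F007  P=1,RW=1,US=1,PS=0
  ⇒ phys 0x1F735  [2 reads]

Access #0 fault: NONE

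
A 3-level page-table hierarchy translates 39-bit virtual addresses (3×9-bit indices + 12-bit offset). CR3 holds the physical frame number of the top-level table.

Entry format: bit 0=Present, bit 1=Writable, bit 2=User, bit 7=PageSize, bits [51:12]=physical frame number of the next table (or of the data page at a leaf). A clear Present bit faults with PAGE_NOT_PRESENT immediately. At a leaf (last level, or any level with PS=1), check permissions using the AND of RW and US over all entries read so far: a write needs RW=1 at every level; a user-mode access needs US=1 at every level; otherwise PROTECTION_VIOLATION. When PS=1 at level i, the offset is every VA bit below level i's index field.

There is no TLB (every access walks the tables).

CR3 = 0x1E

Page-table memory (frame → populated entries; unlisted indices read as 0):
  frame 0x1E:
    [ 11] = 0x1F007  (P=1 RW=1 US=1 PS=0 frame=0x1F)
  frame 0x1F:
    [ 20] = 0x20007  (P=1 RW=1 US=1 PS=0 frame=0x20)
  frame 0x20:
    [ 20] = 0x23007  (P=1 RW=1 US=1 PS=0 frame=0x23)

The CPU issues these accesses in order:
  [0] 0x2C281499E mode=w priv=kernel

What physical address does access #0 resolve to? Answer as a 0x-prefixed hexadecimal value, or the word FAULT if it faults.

Trace:
#0 VA=0x2C281499E (w,kernel):
  lvl0: tbl 0x1E, slot 11 ⇒ 0x1F007 (P1/RW1/US1/PS0)
  lvl1: tbl 0x1F, slot 20 ⇒ 0x20007 (P1/RW1/US1/PS0)
  lvl2: tbl 0x20, slot 20 ⇒ 0x23007 (P1/RW1/US1/PS0)
  ✓ 0x2399E  — 3 lookups

Access #0 PA: 0x2399E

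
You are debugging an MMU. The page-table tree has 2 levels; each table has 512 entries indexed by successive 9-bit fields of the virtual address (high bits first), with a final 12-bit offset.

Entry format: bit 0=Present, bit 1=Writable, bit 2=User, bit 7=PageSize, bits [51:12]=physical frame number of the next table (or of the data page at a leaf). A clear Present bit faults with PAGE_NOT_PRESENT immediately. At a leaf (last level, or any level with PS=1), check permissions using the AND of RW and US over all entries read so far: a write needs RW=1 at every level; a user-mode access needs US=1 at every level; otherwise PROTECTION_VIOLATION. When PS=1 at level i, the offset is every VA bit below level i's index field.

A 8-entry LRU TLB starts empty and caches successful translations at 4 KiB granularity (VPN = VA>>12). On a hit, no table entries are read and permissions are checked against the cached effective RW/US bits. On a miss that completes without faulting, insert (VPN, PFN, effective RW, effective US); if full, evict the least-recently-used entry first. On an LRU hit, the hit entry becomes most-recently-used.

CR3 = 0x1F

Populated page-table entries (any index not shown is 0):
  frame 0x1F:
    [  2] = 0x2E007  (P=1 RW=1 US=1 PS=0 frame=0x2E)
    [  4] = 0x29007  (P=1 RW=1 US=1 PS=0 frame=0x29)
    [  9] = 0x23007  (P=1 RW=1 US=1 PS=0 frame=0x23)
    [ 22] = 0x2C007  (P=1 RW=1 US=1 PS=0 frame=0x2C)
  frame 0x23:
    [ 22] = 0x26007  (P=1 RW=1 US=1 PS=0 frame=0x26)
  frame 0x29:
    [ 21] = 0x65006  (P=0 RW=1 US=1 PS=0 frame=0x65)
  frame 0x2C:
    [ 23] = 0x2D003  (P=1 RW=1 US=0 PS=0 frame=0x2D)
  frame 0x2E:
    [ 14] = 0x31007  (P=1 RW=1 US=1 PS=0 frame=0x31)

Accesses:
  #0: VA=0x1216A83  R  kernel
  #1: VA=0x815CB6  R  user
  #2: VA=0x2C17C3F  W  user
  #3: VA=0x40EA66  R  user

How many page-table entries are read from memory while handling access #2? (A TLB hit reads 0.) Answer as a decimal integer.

Per-access translation:
#0 VA=0x1216A83 (r,kernel):
  L0: frame=0x1F idx=9 entry=0x23007 [P=1 RW=1 US=1 PS=0]
  L1: frame=0x23 idx=22 entry=0x26007 [P=1 RW=1 US=1 PS=0]
  ✓ 0x26A83  — 2 lookups
#1 VA=0x815CB6 (r,user):
  L0: frame=0x1F idx=4 entry=0x29007 [P=1 RW=1 US=1 PS=0]
  L1: frame=0x29 idx=21 entry=0x65006 [P=0 RW=1 US=1 PS=0]
  → PAGE_NOT_PRESENT  (2 entries read)
#2 VA=0x2C17C3F (w,user):
  L0: frame=0x1F idx=22 entry=0x2C007 [P=1 RW=1 US=1 PS=0]
  L1: frame=0x2C idx=23 entry=0x2D003 [P=1 RW=1 US=0 PS=0]
  → PROTECTION_VIOLATION  (2 entries read)
#3 VA=0x40EA66 (r,user):
  L0: frame=0x1F idx=2 entry=0x2E007 [P=1 RW=1 US=1 PS=0]
  L1: frame=0x2E idx=14 entry=0x31007 [P=1 RW=1 US=1 PS=0]
  ✓ 0x31A66  — 2 lookups

Entries read for #2: 2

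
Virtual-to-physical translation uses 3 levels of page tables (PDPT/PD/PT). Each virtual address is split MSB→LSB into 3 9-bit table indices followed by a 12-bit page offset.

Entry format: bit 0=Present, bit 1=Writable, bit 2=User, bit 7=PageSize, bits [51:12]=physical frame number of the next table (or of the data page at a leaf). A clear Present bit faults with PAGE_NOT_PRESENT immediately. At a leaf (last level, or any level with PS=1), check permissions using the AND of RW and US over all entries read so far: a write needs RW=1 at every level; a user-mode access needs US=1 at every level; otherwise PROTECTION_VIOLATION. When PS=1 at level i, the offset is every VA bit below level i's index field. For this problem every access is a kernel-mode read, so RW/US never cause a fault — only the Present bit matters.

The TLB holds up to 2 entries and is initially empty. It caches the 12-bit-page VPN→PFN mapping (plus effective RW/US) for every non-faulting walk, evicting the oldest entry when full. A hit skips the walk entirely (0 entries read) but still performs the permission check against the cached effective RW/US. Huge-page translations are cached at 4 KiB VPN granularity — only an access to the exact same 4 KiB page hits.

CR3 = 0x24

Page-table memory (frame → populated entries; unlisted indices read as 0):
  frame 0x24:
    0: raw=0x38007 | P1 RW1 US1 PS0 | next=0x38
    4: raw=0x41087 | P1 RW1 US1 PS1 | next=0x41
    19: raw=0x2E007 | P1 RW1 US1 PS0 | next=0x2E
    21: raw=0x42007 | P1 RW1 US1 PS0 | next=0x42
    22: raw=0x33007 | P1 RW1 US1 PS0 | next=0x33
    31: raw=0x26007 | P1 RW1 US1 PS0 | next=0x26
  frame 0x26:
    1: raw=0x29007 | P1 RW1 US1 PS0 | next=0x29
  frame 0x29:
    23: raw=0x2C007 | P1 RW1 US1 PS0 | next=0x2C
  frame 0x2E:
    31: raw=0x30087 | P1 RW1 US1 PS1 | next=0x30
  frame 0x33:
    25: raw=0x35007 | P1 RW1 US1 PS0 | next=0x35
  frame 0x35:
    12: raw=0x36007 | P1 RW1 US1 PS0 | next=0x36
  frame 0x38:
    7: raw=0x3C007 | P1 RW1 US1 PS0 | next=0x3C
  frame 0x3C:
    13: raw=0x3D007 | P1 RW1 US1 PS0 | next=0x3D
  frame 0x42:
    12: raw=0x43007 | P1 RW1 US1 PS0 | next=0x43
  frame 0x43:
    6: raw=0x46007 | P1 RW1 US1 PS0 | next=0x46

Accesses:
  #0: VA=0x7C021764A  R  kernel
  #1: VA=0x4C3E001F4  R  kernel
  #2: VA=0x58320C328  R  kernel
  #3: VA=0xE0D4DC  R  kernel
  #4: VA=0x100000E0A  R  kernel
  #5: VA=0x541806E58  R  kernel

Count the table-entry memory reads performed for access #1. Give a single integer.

Walk each access:
#0 VA=0x7C021764A (r,kernel):
  lvl0: tbl 0x24, slot 31 ⇒ 0x26007 (P1/RW1/US1/PS0)
  lvl1: tbl 0x26, slot 1 ⇒ 0x29007 (P1/RW1/US1/PS0)
  lvl2: tbl 0x29, slot 23 ⇒ 0x2C007 (P1/RW1/US1/PS0)
  ✓ 0x2C64A  — 3 lookups
#1 VA=0x4C3E001F4 (r,kernel):
  lvl0: tbl 0x24, slot 19 ⇒ 0x2E007 (P1/RW1/US1/PS0)
  lvl1: tbl 0x2E, slot 31 ⇒ 0x30087 (P1/RW1/US1/PS1)
  ✓ 0x301F4 (huge @L1)  — 2 lookups
#2 VA=0x58320C328 (r,kernel):
  lvl0: tbl 0x24, slot 22 ⇒ 0x33007 (P1/RW1/US1/PS0)
  lvl1: tbl 0x33, slot 25 ⇒ 0x35007 (P1/RW1/US1/PS0)
  lvl2: tbl 0x35, slot 12 ⇒ 0x36007 (P1/RW1/US1/PS0)
  ✓ 0x36328  — 3 lookups
#3 VA=0xE0D4DC (r,kernel):
  lvl0: tbl 0x24, slot 0 ⇒ 0x38007 (P1/RW1/US1/PS0)
  lvl1: tbl 0x38, slot 7 ⇒ 0x3C007 (P1/RW1/US1/PS0)
  lvl2: tbl 0x3C, slot 13 ⇒ 0x3D007 (P1/RW1/US1/PS0)
  ✓ 0x3D4DC  — 3 lookups
#4 VA=0x100000E0A (r,kernel):
  lvl0: tbl 0x24, slot 4 ⇒ 0x41087 (P1/RW1/US1/PS1)
  ✓ 0x41E0A (huge @L0)  — 1 lookups
#5 VA=0x541806E58 (r,kernel):
  lvl0: tbl 0x24, slot 21 ⇒ 0x42007 (P1/RW1/US1/PS0)
  lvl1: tbl 0x42, slot 12 ⇒ 0x43007 (P1/RW1/US1/PS0)
  lvl2: tbl 0x43, slot 6 ⇒ 0x46007 (P1/RW1/US1/PS0)
  ✓ 0x46E58  — 3 lookups

Entries read for #1: 2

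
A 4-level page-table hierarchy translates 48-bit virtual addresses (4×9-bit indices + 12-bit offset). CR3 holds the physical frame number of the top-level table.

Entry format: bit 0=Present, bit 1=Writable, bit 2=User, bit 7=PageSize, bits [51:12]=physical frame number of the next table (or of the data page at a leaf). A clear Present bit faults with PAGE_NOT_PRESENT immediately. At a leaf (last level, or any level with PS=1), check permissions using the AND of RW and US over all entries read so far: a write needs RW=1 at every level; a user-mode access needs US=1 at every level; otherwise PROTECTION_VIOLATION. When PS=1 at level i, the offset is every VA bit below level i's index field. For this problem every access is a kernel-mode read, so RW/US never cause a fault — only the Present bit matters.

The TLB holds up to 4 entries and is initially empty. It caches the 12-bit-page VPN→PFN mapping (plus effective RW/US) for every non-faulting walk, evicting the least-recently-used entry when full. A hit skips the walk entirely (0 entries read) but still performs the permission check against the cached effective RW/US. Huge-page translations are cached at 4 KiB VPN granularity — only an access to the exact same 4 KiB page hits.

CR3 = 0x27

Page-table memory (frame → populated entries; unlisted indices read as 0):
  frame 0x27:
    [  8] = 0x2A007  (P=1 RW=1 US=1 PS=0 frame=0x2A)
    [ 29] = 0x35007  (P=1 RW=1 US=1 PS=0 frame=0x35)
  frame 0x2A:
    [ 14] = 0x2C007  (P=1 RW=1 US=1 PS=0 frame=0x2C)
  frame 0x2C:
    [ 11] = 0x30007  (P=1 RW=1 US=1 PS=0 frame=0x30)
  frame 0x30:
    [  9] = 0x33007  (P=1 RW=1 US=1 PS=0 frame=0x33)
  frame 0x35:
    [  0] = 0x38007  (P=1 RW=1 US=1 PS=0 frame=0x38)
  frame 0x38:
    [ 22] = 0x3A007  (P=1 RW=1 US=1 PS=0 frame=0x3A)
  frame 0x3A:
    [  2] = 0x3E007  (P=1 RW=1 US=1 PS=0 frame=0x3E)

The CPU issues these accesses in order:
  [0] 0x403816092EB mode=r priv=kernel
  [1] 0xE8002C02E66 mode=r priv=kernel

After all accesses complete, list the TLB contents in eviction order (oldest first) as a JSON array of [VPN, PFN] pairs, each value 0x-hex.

Walk each access:
#0 VA=0x403816092EB (r,kernel):
  lvl0: tbl 0x27, slot 8 ⇒ 0x2A007 (P1/RW1/US1/PS0)
  lvl1: tbl 0x2A, slot 14 ⇒ 0x2C007 (P1/RW1/US1/PS0)
  lvl2: tbl 0x2C, slot 11 ⇒ 0x30007 (P1/RW1/US1/PS0)
  lvl3: tbl 0x30, slot 9 ⇒ 0x33007 (P1/RW1/US1/PS0)
  → PA=0x332EB  (4 entries read)
#1 VA=0xE8002C02E66 (r,kernel):
  lvl0: tbl 0x27, slot 29 ⇒ 0x35007 (P1/RW1/US1/PS0)
  lvl1: tbl 0x35, slot 0 ⇒ 0x38007 (P1/RW1/US1/PS0)
  lvl2: tbl 0x38, slot 22 ⇒ 0x3A007 (P1/RW1/US1/PS0)
  lvl3: tbl 0x3A, slot 2 ⇒ 0x3E007 (P1/RW1/US1/PS0)
  → PA=0x3EE66  (4 entries read)

TLB: [["0x40381609", "0x33"], ["0xE8002C02", "0x3E"]]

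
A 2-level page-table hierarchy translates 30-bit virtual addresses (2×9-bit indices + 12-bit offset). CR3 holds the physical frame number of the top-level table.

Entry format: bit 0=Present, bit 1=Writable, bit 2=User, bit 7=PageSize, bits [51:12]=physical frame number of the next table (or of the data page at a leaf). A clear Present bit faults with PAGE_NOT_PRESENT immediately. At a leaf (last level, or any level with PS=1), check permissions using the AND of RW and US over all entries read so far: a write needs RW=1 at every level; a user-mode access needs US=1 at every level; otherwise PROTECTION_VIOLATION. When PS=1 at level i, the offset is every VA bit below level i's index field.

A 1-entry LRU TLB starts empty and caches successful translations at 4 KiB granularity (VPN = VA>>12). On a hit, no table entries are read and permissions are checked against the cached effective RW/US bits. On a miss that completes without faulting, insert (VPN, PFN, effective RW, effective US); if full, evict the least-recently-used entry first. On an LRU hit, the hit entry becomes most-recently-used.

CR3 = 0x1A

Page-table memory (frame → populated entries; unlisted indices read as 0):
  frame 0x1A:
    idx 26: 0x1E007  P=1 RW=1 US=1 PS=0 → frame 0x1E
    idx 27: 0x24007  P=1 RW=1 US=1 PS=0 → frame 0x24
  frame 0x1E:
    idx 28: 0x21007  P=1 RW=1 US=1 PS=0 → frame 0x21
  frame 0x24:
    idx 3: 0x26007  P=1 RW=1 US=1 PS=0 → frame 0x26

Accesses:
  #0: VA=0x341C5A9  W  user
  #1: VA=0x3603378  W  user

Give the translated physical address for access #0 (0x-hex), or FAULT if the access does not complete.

Per-access translation:
#0 VA=0x341C5A9 (w,user):
  L0: frame=0x1A idx=26 entry=0x1E007 [P=1 RW=1 US=1 PS=0]
  L1: frame=0x1E idx=28 entry=0x21007 [P=1 RW=1 US=1 PS=0]
  ⇒ phys 0x215A9  [2 reads]
#1 VA=0x3603378 (w,user):
  L0: frame=0x1A idx=27 entry=0x24007 [P=1 RW=1 US=1 PS=0]
  L1: frame=0x24 idx=3 entry=0x26007 [P=1 RW=1 US=1 PS=0]
  ⇒ phys 0x26378  [2 reads]

Access #0 PA: 0x215A9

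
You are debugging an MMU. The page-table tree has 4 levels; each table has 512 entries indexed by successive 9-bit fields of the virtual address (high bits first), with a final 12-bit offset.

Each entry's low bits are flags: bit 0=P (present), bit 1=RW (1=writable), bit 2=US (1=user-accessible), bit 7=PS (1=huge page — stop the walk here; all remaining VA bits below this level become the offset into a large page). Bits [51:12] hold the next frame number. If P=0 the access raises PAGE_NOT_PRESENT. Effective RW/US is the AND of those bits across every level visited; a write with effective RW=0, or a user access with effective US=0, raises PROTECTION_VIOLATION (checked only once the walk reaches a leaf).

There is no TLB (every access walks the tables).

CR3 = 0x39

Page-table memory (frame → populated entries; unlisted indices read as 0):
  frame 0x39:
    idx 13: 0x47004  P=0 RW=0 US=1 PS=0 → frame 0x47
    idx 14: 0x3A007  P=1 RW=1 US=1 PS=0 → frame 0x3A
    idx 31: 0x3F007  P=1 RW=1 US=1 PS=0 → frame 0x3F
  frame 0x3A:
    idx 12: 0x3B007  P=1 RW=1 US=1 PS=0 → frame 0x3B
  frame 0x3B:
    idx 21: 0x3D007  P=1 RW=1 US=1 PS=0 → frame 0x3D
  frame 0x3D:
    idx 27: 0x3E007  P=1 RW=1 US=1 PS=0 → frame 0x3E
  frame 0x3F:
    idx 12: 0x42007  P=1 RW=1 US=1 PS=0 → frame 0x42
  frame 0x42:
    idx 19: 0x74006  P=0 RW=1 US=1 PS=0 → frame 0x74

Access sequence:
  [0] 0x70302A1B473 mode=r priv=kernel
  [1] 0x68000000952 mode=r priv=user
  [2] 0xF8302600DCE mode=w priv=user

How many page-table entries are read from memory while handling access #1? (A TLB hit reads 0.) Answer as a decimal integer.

Per-access translation:
#0 VA=0x70302A1B473 (r,kernel):
  L0 @0x39[14] → 0x3A007  P=1,RW=1,US=1,PS=0
  L1 @0x3A[12] → 0x3B007  P=1,RW=1,US=1,PS=0
  L2 @0x3B[21] → 0x3D007  P=1,RW=1,US=1,PS=0
  L3 @0x3D[27] → 0x3E007  P=1,RW=1,US=1,PS=0
  ⇒ phys 0x3E473  [4 reads]
#1 VA=0x68000000952 (r,user):
  L0 @0x39[13] → 0x47004  P=0,RW=0,US=1,PS=0
  ⇒ fault: PAGE_NOT_PRESENT  — 1 lookups
#2 VA=0xF8302600DCE (w,user):
  L0 @0x39[31] → 0x3F007  P=1,RW=1,US=1,PS=0
  L1 @0x3F[12] → 0x42007  P=1,RW=1,US=1,PS=0
  L2 @0x42[19] → 0x74006  P=0,RW=1,US=1,PS=0
  ⇒ fault: PAGE_NOT_PRESENT  — 3 lookups

Entries read for #1: 1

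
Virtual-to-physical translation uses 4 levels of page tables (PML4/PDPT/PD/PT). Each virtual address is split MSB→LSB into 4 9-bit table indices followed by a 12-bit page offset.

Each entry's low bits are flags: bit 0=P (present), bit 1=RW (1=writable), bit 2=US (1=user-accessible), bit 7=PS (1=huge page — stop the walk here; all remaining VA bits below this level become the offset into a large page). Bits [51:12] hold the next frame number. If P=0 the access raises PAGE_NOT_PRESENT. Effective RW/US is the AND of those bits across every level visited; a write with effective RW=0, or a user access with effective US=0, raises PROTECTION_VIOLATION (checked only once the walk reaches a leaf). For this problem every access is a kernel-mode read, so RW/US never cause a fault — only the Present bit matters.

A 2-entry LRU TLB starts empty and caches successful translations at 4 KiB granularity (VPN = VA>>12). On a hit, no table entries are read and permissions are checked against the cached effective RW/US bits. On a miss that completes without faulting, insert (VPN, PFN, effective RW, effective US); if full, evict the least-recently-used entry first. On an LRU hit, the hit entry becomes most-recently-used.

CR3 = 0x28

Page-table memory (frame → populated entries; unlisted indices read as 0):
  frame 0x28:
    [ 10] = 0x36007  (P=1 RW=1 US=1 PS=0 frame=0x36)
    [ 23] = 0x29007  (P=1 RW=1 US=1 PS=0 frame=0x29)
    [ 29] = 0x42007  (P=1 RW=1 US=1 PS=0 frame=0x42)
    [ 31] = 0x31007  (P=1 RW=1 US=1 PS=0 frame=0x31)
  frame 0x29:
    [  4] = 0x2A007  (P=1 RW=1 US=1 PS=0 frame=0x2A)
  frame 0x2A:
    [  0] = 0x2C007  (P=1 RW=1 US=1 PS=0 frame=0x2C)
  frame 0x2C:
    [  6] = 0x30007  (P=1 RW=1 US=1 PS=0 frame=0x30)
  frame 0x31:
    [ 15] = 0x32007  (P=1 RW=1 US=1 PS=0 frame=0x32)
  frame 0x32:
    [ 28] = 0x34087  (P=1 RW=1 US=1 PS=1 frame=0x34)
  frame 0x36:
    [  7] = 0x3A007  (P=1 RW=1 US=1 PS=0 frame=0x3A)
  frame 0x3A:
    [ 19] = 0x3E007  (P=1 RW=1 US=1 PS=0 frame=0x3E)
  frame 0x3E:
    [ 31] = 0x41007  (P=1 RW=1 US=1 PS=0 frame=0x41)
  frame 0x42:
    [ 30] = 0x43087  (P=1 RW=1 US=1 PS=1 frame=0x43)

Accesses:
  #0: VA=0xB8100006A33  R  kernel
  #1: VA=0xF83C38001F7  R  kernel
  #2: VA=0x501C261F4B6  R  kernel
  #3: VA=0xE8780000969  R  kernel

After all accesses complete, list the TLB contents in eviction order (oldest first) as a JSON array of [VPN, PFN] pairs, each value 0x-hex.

Walk each access:
#0 VA=0xB8100006A33 (r,kernel):
  L0 @0x28[23] → 0x29007  P=1,RW=1,US=1,PS=0
  L1 @0x29[4] → 0x2A007  P=1,RW=1,US=1,PS=0
  L2 @0x2A[0] → 0x2C007  P=1,RW=1,US=1,PS=0
  L3 @0x2C[6] → 0x30007  P=1,RW=1,US=1,PS=0
  → PA=0x30A33  (4 entries read)
#1 VA=0xF83C38001F7 (r,kernel):
  L0 @0x28[31] → 0x31007  P=1,RW=1,US=1,PS=0
  L1 @0x31[15] → 0x32007  P=1,RW=1,US=1,PS=0
  L2 @0x32[28] → 0x34087  P=1,RW=1,US=1,PS=1
  → PA=0x341F7 (huge @L2)  (3 entries read)
#2 VA=0x501C261F4B6 (r,kernel):
  L0 @0x28[10] → 0x36007  P=1,RW=1,US=1,PS=0
  L1 @0x36[7] → 0x3A007  P=1,RW=1,US=1,PS=0
  L2 @0x3A[19] → 0x3E007  P=1,RW=1,US=1,PS=0
  L3 @0x3E[31] → 0x41007  P=1,RW=1,US=1,PS=0
  → PA=0x414B6  (4 entries read)
#3 VA=0xE8780000969 (r,kernel):
  L0 @0x28[29] → 0x42007  P=1,RW=1,US=1,PS=0
  L1 @0x42[30] → 0x43087  P=1,RW=1,US=1,PS=1
  → PA=0x43969 (huge @L1)  (2 entries read)

TLB: [["0x501C261F", "0x41"], ["0xE8780000", "0x43"]]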